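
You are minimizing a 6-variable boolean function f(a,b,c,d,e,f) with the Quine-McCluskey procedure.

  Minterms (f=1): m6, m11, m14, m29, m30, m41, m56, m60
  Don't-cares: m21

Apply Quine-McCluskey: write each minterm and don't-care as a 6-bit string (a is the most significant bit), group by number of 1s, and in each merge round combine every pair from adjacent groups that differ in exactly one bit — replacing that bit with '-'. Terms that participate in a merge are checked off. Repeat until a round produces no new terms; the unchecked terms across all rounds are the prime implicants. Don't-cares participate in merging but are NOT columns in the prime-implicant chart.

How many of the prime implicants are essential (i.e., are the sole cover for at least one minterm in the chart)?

Round 0: 000110✓ 001011 001110✓ 010101✓ 011101✓ 011110✓ 101001 111000✓ 111100✓
Round 1: 0-1110 00-110 01-101 111-00
PIs = {0-1110, 00-110, 001011, 01-101, 101001, 111-00}
Coverage chart:
  m6: 00-110 ←essential
  m11: 001011 ←essential
  m14: 0-1110,00-110
  m29: 01-101 ←essential
  m30: 0-1110 ←essential
  m41: 101001 ←essential
  m56: 111-00 ←essential
  m60: 111-00 ←essential
Essential: 0-1110, 00-110, 001011, 01-101, 101001, 111-00

6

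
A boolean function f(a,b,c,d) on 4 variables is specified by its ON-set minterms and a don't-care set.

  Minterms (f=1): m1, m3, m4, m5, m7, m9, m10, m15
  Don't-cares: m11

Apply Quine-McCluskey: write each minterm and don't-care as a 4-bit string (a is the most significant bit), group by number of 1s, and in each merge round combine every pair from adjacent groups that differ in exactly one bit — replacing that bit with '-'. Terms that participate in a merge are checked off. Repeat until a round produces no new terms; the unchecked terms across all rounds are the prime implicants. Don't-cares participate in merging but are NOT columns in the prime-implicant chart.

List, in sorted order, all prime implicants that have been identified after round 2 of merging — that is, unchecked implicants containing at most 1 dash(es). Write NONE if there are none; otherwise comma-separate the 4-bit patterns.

010-, 101-

size-2^0 implicants → 0001(✓)  0011(✓)  0100(✓)  0101(✓)  0111(✓)  1001(✓)  1010(✓)  1011(✓)  1111(✓)
size-2^1 implicants → -001(✓)  -011(✓)  -111(✓)  0-01(✓)  0-11(✓)  00-1(✓)  01-1(✓)  010-  1-11(✓)  10-1(✓)  101-
size-2^2 implicants → --11  -0-1  0--1
Unchecked terms (primes): --11, -0-1, 0--1, 010-, 101-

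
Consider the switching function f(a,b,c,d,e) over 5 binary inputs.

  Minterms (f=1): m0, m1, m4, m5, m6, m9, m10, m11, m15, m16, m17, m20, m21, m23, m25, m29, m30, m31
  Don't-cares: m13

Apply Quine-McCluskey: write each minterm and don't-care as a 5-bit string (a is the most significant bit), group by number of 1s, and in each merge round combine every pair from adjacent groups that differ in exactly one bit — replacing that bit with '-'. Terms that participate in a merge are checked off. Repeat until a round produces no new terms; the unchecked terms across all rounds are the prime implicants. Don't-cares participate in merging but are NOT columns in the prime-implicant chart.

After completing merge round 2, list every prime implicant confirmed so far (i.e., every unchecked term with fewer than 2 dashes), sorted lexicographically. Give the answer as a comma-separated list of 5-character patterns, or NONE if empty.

001-0, 0101-, 1111-

[col 0] 00000*, 00001*, 00100*, 00101*, 00110*, 01001*, 01010*, 01011*, 01101*, 01111*, 10000*, 10001*, 10100*, 10101*, 10111*, 11001*, 11101*, 11110*, 11111*
[col 1] -0000*, -0001*, -0100*, -0101*, -1001*, -1101*, -1111*, 0-001*, 0-101*, 00-00*, 00-01*, 0000-*, 001-0, 0010-*, 01-01*, 01-11*, 010-1*, 0101-, 011-1*, 1-001*, 1-101*, 1-111*, 10-00*, 10-01*, 1000-*, 101-1*, 1010-*, 11-01*, 111-1*, 1111-
[col 2] --001*, --101*, -0-00*, -0-01*, -000-*, -010-*, -1-01*, -11-1, 0--01*, 00-0-*, 01--1, 1--01*, 1-1-1, 10-0-*
[col 3] ---01, -0-0-
Prime implicants: ---01, -0-0-, -11-1, 001-0, 01--1, 0101-, 1-1-1, 1111-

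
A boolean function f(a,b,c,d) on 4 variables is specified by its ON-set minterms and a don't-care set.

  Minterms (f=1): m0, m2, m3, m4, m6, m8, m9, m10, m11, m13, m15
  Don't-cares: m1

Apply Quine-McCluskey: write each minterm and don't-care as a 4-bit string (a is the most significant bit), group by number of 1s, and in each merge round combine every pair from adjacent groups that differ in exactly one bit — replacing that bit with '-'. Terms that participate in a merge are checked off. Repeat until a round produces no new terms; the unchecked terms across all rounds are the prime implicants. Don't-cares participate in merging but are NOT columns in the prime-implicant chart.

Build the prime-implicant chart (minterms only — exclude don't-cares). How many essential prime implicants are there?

3

Round 0: 0000✓ 0001✓ 0010✓ 0011✓ 0100✓ 0110✓ 1000✓ 1001✓ 1010✓ 1011✓ 1101✓ 1111✓
Round 1: -000✓ -001✓ -010✓ -011✓ 0-00✓ 0-10✓ 00-0✓ 00-1✓ 000-✓ 001-✓ 01-0✓ 1-01✓ 1-11✓ 10-0✓ 10-1✓ 100-✓ 101-✓ 11-1✓
Round 2: -0-0✓ -0-1✓ -00-✓ -01-✓ 0--0 00--✓ 1--1 10--✓
Round 3: -0--
PIs = {-0--, 0--0, 1--1}
Coverage chart:
  m0: -0--,0--0
  m2: -0--,0--0
  m3: -0-- ←essential
  m4: 0--0 ←essential
  m6: 0--0 ←essential
  m8: -0-- ←essential
  m9: -0--,1--1
  m10: -0-- ←essential
  m11: -0--,1--1
  m13: 1--1 ←essential
  m15: 1--1 ←essential
Essential: -0--, 0--0, 1--1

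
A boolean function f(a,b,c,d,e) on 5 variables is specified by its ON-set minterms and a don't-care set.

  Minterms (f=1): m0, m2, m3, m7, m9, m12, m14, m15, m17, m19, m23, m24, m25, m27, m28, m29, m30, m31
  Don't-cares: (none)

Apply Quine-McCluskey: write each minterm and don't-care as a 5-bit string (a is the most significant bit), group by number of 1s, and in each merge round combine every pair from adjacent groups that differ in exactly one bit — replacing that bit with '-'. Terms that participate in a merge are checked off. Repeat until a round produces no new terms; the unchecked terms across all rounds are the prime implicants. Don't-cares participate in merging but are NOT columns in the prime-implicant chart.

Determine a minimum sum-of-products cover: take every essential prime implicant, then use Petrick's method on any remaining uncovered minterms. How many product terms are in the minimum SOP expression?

[col 0] 00000*, 00010*, 00011*, 00111*, 01001*, 01100*, 01110*, 01111*, 10001*, 10011*, 10111*, 11000*, 11001*, 11011*, 11100*, 11101*, 11110*, 11111*
[col 1] -0011*, -0111*, -1001, -1100*, -1110*, -1111*, 0-111*, 00-11*, 000-0, 0001-, 011-0*, 0111-*, 1-001*, 1-011*, 1-111*, 10-11*, 100-1*, 11-00*, 11-01*, 11-11*, 110-1*, 1100-*, 111-0*, 111-1*, 1110-*, 1111-*
[col 2] --111, -0-11, -11-0, -111-, 1--11, 1-0-1, 11--1, 11-0-, 111--
Prime implicants: --111, -0-11, -1001, -11-0, -111-, 000-0, 0001-, 1--11, 1-0-1, 11--1, 11-0-, 111--
PI chart (minterm → PIs covering it):
  0 | 000-0  (sole → essential)
  2 | 000-0,0001-
  3 | -0-11,0001-
  7 | --111,-0-11
  9 | -1001  (sole → essential)
  12 | -11-0  (sole → essential)
  14 | -11-0,-111-
  15 | --111,-111-
  17 | 1-0-1  (sole → essential)
  19 | -0-11,1--11,1-0-1
  23 | --111,-0-11,1--11
  24 | 11-0-  (sole → essential)
  25 | -1001,1-0-1,11--1,11-0-
  27 | 1--11,1-0-1,11--1
  28 | -11-0,11-0-,111--
  29 | 11--1,11-0-,111--
  30 | -11-0,-111-,111--
  31 | --111,-111-,1--11,11--1,111--
Essential prime implicants: -1001, -11-0, 000-0, 1-0-1, 11-0-
Petrick residual → --111, -0-11
Minimum SOP uses 7 PIs: cde + b'de + bc'd'e + bce' + a'b'c'e' + ac'e + abd'

7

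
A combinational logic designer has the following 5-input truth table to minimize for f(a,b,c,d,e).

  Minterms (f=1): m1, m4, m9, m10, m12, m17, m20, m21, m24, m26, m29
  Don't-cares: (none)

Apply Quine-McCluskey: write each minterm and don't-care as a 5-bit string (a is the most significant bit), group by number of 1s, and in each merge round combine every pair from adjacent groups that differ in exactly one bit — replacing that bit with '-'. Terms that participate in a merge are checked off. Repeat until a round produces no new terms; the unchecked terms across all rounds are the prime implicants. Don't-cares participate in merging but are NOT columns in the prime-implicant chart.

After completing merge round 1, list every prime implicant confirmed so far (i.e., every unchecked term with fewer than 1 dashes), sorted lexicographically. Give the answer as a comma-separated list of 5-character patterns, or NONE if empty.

NONE

Round 0: 00001✓ 00100✓ 01001✓ 01010✓ 01100✓ 10001✓ 10100✓ 10101✓ 11000✓ 11010✓ 11101✓
Round 1: -0001 -0100 -1010 0-001 0-100 1-101 10-01 1010- 110-0
PIs = {-0001, -0100, -1010, 0-001, 0-100, 1-101, 10-01, 1010-, 110-0}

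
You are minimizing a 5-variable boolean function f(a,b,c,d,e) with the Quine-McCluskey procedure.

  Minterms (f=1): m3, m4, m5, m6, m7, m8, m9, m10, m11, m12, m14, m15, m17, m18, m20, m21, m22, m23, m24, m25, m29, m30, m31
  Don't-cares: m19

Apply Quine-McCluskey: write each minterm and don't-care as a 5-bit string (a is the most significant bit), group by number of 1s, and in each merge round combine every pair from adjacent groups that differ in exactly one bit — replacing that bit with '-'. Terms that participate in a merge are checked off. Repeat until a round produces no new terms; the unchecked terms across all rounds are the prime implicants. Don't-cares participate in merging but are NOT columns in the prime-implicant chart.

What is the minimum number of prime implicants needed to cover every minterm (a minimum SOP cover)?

7

size-2^0 implicants → 00011(✓)  00100(✓)  00101(✓)  00110(✓)  00111(✓)  01000(✓)  01001(✓)  01010(✓)  01011(✓)  01100(✓)  01110(✓)  01111(✓)  10001(✓)  10010(✓)  10011(✓)  10100(✓)  10101(✓)  10110(✓)  10111(✓)  11000(✓)  11001(✓)  11101(✓)  11110(✓)  11111(✓)
size-2^1 implicants → -0011(✓)  -0100(✓)  -0101(✓)  -0110(✓)  -0111(✓)  -1000(✓)  -1001(✓)  -1110(✓)  -1111(✓)  0-011(✓)  0-100(✓)  0-110(✓)  0-111(✓)  00-11(✓)  001-0(✓)  001-1(✓)  0010-(✓)  0011-(✓)  01-00(✓)  01-10(✓)  01-11(✓)  010-0(✓)  010-1(✓)  0100-(✓)  0101-(✓)  011-0(✓)  0111-(✓)  1-001(✓)  1-101(✓)  1-110(✓)  1-111(✓)  10-01(✓)  10-10(✓)  10-11(✓)  100-1(✓)  1001-(✓)  101-0(✓)  101-1(✓)  1010-(✓)  1011-(✓)  11-01(✓)  1100-(✓)  111-1(✓)  1111-(✓)
size-2^2 implicants → --110(✓)  --111(✓)  -0-11  -01-0(✓)  -01-1(✓)  -010-(✓)  -011-(✓)  -100-  -111-(✓)  0--11  0-1-0  0-11-(✓)  001--(✓)  01--0  01-1-  010--  1--01  1-1-1  1-11-(✓)  10--1  10-1-  101--(✓)
size-2^3 implicants → --11-  -01--
Unchecked terms (primes): --11-, -0-11, -01--, -100-, 0--11, 0-1-0, 01--0, 01-1-, 010--, 1--01, 1-1-1, 10--1, 10-1-
Minterm coverage:
  m3 ⊆ -0-11,0--11
  m4 ⊆ -01--,0-1-0
  m5 ⊆ -01-- [E]
  m6 ⊆ --11-,-01--,0-1-0
  m7 ⊆ --11-,-0-11,-01--,0--11
  m8 ⊆ -100-,01--0,010--
  m9 ⊆ -100-,010--
  m10 ⊆ 01--0,01-1-,010--
  m11 ⊆ 0--11,01-1-,010--
  m12 ⊆ 0-1-0,01--0
  m14 ⊆ --11-,0-1-0,01--0,01-1-
  m15 ⊆ --11-,0--11,01-1-
  m17 ⊆ 1--01,10--1
  m18 ⊆ 10-1- [E]
  m20 ⊆ -01-- [E]
  m21 ⊆ -01--,1--01,1-1-1,10--1
  m22 ⊆ --11-,-01--,10-1-
  m23 ⊆ --11-,-0-11,-01--,1-1-1,10--1,10-1-
  m24 ⊆ -100- [E]
  m25 ⊆ -100-,1--01
  m29 ⊆ 1--01,1-1-1
  m30 ⊆ --11- [E]
  m31 ⊆ --11-,1-1-1
E = {--11-, -01--, -100-, 10-1-}
Petrick residual → 0--11, 01--0, 1--01
Cover = cd + b'c + bc'd' + a'de + a'be' + ad'e + ab'd  |cover|=7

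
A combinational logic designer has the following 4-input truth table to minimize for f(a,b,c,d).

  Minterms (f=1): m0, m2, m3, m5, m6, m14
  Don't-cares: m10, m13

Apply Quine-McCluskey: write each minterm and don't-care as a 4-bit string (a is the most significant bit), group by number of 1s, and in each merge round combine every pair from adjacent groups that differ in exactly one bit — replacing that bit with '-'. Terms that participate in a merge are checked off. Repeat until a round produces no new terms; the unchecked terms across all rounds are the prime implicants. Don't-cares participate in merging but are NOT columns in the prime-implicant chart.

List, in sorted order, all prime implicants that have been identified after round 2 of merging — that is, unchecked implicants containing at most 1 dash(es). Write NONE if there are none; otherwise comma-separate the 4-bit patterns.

-101, 00-0, 001-

[col 0] 0000*, 0010*, 0011*, 0101*, 0110*, 1010*, 1101*, 1110*
[col 1] -010*, -101, -110*, 0-10*, 00-0, 001-, 1-10*
[col 2] --10
Prime implicants: --10, -101, 00-0, 001-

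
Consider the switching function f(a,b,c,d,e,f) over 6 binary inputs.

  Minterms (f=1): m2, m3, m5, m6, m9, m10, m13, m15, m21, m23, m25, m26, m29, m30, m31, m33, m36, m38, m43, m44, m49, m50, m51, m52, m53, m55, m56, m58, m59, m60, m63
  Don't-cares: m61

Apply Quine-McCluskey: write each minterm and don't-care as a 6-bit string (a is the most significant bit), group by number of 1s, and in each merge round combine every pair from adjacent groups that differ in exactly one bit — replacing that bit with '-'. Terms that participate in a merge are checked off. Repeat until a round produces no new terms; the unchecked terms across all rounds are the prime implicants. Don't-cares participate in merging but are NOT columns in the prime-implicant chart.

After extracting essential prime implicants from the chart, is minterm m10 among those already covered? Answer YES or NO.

NO

[col 0] 000010*, 000011*, 000101*, 000110*, 001001*, 001010*, 001101*, 001111*, 010101*, 010111*, 011001*, 011010*, 011101*, 011110*, 011111*, 100001*, 100100*, 100110*, 101011*, 101100*, 110001*, 110010*, 110011*, 110100*, 110101*, 110111*, 111000*, 111010*, 111011*, 111100*, 111101*, 111111*
[col 1] -00110, -10101*, -10111*, -11010, -11101*, -11111*, 0-0101*, 0-1001*, 0-1010, 0-1101*, 0-1111*, 00-010, 00-101*, 000-10, 00001-, 001-01*, 0011-1*, 01-101*, 01-111*, 0101-1*, 011-01*, 011-10, 0111-1*, 01111-, 1-0001, 1-0100*, 1-1011, 1-1100*, 10-100*, 1001-0, 11-010*, 11-011*, 11-100*, 11-101*, 11-111*, 110-01*, 110-11*, 1100-1*, 11001-*, 1101-1*, 11010-*, 111-00, 111-11*, 1110-0, 11101-*, 1111-1*, 11110-*
[col 2] -1-101*, -1-111*, -101-1*, -111-1*, 0--101, 0-1-01, 0-11-1, 01-1-1*, 1--100, 11--11, 11-01-, 11-1-1*, 11-10-, 110--1
[col 3] -1-1-1
Prime implicants: -00110, -1-1-1, -11010, 0--101, 0-1-01, 0-1010, 0-11-1, 00-010, 000-10, 00001-, 011-10, 01111-, 1--100, 1-0001, 1-1011, 1001-0, 11--11, 11-01-, 11-10-, 110--1, 111-00, 1110-0
PI chart (minterm → PIs covering it):
  2 | 00-010,000-10,00001-
  3 | 00001-  (sole → essential)
  5 | 0--101  (sole → essential)
  6 | -00110,000-10
  9 | 0-1-01  (sole → essential)
  10 | 0-1010,00-010
  13 | 0--101,0-1-01,0-11-1
  15 | 0-11-1  (sole → essential)
  21 | -1-1-1,0--101
  23 | -1-1-1  (sole → essential)
  25 | 0-1-01  (sole → essential)
  26 | -11010,0-1010,011-10
  29 | -1-1-1,0--101,0-1-01,0-11-1
  30 | 011-10,01111-
  31 | -1-1-1,0-11-1,01111-
  33 | 1-0001  (sole → essential)
  36 | 1--100,1001-0
  38 | -00110,1001-0
  43 | 1-1011  (sole → essential)
  44 | 1--100  (sole → essential)
  49 | 1-0001,110--1
  50 | 11-01-  (sole → essential)
  51 | 11--11,11-01-,110--1
  52 | 1--100,11-10-
  53 | -1-1-1,11-10-,110--1
  55 | -1-1-1,11--11,110--1
  56 | 111-00,1110-0
  58 | -11010,11-01-,1110-0
  59 | 1-1011,11--11,11-01-
  60 | 1--100,11-10-,111-00
  63 | -1-1-1,11--11
Essential prime implicants: -1-1-1, 0--101, 0-1-01, 0-11-1, 00001-, 1--100, 1-0001, 1-1011, 11-01-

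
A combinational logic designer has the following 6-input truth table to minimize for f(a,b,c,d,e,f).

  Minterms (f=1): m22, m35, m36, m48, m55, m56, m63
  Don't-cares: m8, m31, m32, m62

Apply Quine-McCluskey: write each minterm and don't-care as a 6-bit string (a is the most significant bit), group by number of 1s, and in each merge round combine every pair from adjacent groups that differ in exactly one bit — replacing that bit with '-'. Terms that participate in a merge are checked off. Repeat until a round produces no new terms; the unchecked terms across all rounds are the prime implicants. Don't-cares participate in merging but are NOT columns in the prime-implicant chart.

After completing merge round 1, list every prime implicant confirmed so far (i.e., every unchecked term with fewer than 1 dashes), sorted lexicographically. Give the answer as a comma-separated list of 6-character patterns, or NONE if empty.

Round 0: 001000 010110 011111✓ 100000✓ 100011 100100✓ 110000✓ 110111✓ 111000✓ 111110✓ 111111✓
Round 1: -11111 1-0000 100-00 11-000 11-111 11111-
PIs = {-11111, 001000, 010110, 1-0000, 100-00, 100011, 11-000, 11-111, 11111-}

001000, 010110, 100011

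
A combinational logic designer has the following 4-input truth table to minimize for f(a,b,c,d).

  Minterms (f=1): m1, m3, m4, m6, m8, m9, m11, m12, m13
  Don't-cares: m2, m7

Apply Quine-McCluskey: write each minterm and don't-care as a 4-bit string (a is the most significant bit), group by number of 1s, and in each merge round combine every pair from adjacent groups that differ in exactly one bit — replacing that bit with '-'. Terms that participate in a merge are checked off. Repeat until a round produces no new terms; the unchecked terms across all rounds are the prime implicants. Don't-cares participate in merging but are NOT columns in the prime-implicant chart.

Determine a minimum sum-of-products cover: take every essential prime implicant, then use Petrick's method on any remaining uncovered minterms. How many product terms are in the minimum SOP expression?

size-2^0 implicants → 0001(✓)  0010(✓)  0011(✓)  0100(✓)  0110(✓)  0111(✓)  1000(✓)  1001(✓)  1011(✓)  1100(✓)  1101(✓)
size-2^1 implicants → -001(✓)  -011(✓)  -100  0-10(✓)  0-11(✓)  00-1(✓)  001-(✓)  01-0  011-(✓)  1-00(✓)  1-01(✓)  10-1(✓)  100-(✓)  110-(✓)
size-2^2 implicants → -0-1  0-1-  1-0-
Unchecked terms (primes): -0-1, -100, 0-1-, 01-0, 1-0-
Minterm coverage:
  m1 ⊆ -0-1 [E]
  m3 ⊆ -0-1,0-1-
  m4 ⊆ -100,01-0
  m6 ⊆ 0-1-,01-0
  m8 ⊆ 1-0- [E]
  m9 ⊆ -0-1,1-0-
  m11 ⊆ -0-1 [E]
  m12 ⊆ -100,1-0-
  m13 ⊆ 1-0- [E]
E = {-0-1, 1-0-}
Petrick residual → 01-0
Cover = b'd + a'bd' + ac'  |cover|=3

3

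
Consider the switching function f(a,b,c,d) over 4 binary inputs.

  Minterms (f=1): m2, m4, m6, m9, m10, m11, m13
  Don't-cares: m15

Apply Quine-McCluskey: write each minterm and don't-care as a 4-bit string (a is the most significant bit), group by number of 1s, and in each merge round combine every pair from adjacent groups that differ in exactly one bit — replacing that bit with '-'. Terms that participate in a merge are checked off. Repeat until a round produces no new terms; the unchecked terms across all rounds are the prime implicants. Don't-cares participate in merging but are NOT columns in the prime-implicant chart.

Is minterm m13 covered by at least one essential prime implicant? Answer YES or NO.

size-2^0 implicants → 0010(✓)  0100(✓)  0110(✓)  1001(✓)  1010(✓)  1011(✓)  1101(✓)  1111(✓)
size-2^1 implicants → -010  0-10  01-0  1-01(✓)  1-11(✓)  10-1(✓)  101-  11-1(✓)
size-2^2 implicants → 1--1
Unchecked terms (primes): -010, 0-10, 01-0, 1--1, 101-
Minterm coverage:
  m2 ⊆ -010,0-10
  m4 ⊆ 01-0 [E]
  m6 ⊆ 0-10,01-0
  m9 ⊆ 1--1 [E]
  m10 ⊆ -010,101-
  m11 ⊆ 1--1,101-
  m13 ⊆ 1--1 [E]
E = {01-0, 1--1}

YES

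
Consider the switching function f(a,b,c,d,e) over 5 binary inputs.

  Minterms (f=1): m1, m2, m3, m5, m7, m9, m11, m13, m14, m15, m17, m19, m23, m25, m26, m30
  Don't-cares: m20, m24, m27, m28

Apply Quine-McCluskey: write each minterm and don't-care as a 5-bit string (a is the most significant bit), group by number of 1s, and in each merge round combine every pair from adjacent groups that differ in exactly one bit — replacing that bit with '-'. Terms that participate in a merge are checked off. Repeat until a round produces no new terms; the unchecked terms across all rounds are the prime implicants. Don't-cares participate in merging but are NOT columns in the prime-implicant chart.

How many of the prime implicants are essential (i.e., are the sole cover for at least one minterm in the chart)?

4

Round 0: 00001✓ 00010✓ 00011✓ 00101✓ 00111✓ 01001✓ 01011✓ 01101✓ 01110✓ 01111✓ 10001✓ 10011✓ 10100✓ 10111✓ 11000✓ 11001✓ 11010✓ 11011✓ 11100✓ 11110✓
Round 1: -0001✓ -0011✓ -0111✓ -1001✓ -1011✓ -1110 0-001✓ 0-011✓ 0-101✓ 0-111✓ 00-01✓ 00-11✓ 000-1✓ 0001- 001-1✓ 01-01✓ 01-11✓ 010-1✓ 011-1✓ 0111- 1-001✓ 1-011✓ 1-100 10-11✓ 100-1✓ 11-00✓ 11-10✓ 110-0✓ 110-1✓ 1100-✓ 1101-✓ 111-0✓
Round 2: --001✓ --011✓ -0-11 -00-1✓ -10-1✓ 0--01✓ 0--11✓ 0-0-1✓ 0-1-1✓ 00--1✓ 01--1✓ 1-0-1✓ 11--0 110--
Round 3: --0-1 0---1
PIs = {--0-1, -0-11, -1110, 0---1, 0001-, 0111-, 1-100, 11--0, 110--}
Coverage chart:
  m1: --0-1,0---1
  m2: 0001- ←essential
  m3: --0-1,-0-11,0---1,0001-
  m5: 0---1 ←essential
  m7: -0-11,0---1
  m9: --0-1,0---1
  m11: --0-1,0---1
  m13: 0---1 ←essential
  m14: -1110,0111-
  m15: 0---1,0111-
  m17: --0-1 ←essential
  m19: --0-1,-0-11
  m23: -0-11 ←essential
  m25: --0-1,110--
  m26: 11--0,110--
  m30: -1110,11--0
Essential: --0-1, -0-11, 0---1, 0001-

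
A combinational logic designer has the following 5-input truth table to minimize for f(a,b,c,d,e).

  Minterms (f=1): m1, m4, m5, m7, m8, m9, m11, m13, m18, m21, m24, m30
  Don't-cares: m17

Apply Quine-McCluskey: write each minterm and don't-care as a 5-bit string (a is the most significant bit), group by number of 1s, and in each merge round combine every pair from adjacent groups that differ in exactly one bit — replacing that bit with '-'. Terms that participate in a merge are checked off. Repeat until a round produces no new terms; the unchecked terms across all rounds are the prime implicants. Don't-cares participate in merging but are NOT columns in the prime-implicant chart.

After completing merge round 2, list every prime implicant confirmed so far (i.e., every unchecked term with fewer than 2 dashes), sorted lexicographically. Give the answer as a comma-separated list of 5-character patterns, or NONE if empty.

size-2^0 implicants → 00001(✓)  00100(✓)  00101(✓)  00111(✓)  01000(✓)  01001(✓)  01011(✓)  01101(✓)  10001(✓)  10010  10101(✓)  11000(✓)  11110
size-2^1 implicants → -0001(✓)  -0101(✓)  -1000  0-001(✓)  0-101(✓)  00-01(✓)  001-1  0010-  01-01(✓)  010-1  0100-  10-01(✓)
size-2^2 implicants → -0-01  0--01
Unchecked terms (primes): -0-01, -1000, 0--01, 001-1, 0010-, 010-1, 0100-, 10010, 11110

-1000, 001-1, 0010-, 010-1, 0100-, 10010, 11110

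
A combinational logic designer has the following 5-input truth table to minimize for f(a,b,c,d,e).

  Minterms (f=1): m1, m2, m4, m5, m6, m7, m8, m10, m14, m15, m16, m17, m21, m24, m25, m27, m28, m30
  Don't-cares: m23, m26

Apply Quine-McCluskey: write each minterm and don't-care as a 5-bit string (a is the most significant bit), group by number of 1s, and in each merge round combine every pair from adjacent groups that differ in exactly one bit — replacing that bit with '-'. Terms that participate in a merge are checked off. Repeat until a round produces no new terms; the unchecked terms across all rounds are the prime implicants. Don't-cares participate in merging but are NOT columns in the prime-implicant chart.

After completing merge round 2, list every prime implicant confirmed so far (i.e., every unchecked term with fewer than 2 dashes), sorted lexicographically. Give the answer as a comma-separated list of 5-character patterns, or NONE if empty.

size-2^0 implicants → 00001(✓)  00010(✓)  00100(✓)  00101(✓)  00110(✓)  00111(✓)  01000(✓)  01010(✓)  01110(✓)  01111(✓)  10000(✓)  10001(✓)  10101(✓)  10111(✓)  11000(✓)  11001(✓)  11010(✓)  11011(✓)  11100(✓)  11110(✓)
size-2^1 implicants → -0001(✓)  -0101(✓)  -0111(✓)  -1000(✓)  -1010(✓)  -1110(✓)  0-010(✓)  0-110(✓)  0-111(✓)  00-01(✓)  00-10(✓)  001-0(✓)  001-1(✓)  0010-(✓)  0011-(✓)  01-10(✓)  010-0(✓)  0111-(✓)  1-000(✓)  1-001(✓)  10-01(✓)  1000-(✓)  101-1(✓)  11-00(✓)  11-10(✓)  110-0(✓)  110-1(✓)  1100-(✓)  1101-(✓)  111-0(✓)
size-2^2 implicants → -0-01  -01-1  -1-10  -10-0  0--10  0-11-  001--  1-00-  11--0  110--
Unchecked terms (primes): -0-01, -01-1, -1-10, -10-0, 0--10, 0-11-, 001--, 1-00-, 11--0, 110--

NONE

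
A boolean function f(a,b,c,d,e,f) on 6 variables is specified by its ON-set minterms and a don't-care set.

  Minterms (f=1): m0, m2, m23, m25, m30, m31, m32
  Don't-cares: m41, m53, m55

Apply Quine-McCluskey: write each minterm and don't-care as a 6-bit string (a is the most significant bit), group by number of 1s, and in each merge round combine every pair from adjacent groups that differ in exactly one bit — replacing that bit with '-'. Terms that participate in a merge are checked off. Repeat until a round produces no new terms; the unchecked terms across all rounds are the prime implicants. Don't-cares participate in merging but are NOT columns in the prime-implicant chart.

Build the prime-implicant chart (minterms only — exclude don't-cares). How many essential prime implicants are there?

[col 0] 000000*, 000010*, 010111*, 011001, 011110*, 011111*, 100000*, 101001, 110101*, 110111*
[col 1] -00000, -10111, 0000-0, 01-111, 01111-, 1101-1
Prime implicants: -00000, -10111, 0000-0, 01-111, 011001, 01111-, 101001, 1101-1
PI chart (minterm → PIs covering it):
  0 | -00000,0000-0
  2 | 0000-0  (sole → essential)
  23 | -10111,01-111
  25 | 011001  (sole → essential)
  30 | 01111-  (sole → essential)
  31 | 01-111,01111-
  32 | -00000  (sole → essential)
Essential prime implicants: -00000, 0000-0, 011001, 01111-

4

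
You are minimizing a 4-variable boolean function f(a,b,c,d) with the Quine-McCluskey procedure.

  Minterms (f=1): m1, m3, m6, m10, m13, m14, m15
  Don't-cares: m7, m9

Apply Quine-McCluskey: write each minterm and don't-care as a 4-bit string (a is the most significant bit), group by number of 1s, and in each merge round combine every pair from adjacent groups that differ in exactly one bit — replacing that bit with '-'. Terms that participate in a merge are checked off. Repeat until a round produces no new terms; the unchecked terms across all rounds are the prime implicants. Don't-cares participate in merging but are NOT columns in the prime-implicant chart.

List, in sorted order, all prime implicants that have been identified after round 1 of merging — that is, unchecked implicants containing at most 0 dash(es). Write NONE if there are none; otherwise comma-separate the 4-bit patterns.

[col 0] 0001*, 0011*, 0110*, 0111*, 1001*, 1010*, 1101*, 1110*, 1111*
[col 1] -001, -110*, -111*, 0-11, 00-1, 011-*, 1-01, 1-10, 11-1, 111-*
[col 2] -11-
Prime implicants: -001, -11-, 0-11, 00-1, 1-01, 1-10, 11-1

NONE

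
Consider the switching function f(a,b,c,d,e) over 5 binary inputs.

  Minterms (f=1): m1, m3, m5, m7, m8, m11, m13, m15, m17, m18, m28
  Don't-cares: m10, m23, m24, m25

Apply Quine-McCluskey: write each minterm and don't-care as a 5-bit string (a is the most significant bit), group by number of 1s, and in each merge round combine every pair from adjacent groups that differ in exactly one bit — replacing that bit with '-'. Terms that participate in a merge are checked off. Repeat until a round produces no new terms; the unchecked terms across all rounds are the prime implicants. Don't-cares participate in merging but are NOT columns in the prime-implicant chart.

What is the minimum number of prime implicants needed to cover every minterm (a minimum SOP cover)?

Round 0: 00001✓ 00011✓ 00101✓ 00111✓ 01000✓ 01010✓ 01011✓ 01101✓ 01111✓ 10001✓ 10010 10111✓ 11000✓ 11001✓ 11100✓
Round 1: -0001 -0111 -1000 0-011✓ 0-101✓ 0-111✓ 00-01✓ 00-11✓ 000-1✓ 001-1✓ 01-11✓ 010-0 0101- 011-1✓ 1-001 11-00 1100-
Round 2: 0--11 0-1-1 00--1
PIs = {-0001, -0111, -1000, 0--11, 0-1-1, 00--1, 010-0, 0101-, 1-001, 10010, 11-00, 1100-}
Coverage chart:
  m1: -0001,00--1
  m3: 0--11,00--1
  m5: 0-1-1,00--1
  m7: -0111,0--11,0-1-1,00--1
  m8: -1000,010-0
  m11: 0--11,0101-
  m13: 0-1-1 ←essential
  m15: 0--11,0-1-1
  m17: -0001,1-001
  m18: 10010 ←essential
  m28: 11-00 ←essential
Essential: 0-1-1, 10010, 11-00
Petrick residual → -0001, -1000, 0--11
Min cover (6 terms): b'c'd'e + bc'd'e' + a'de + a'ce + ab'c'de' + abd'e'

6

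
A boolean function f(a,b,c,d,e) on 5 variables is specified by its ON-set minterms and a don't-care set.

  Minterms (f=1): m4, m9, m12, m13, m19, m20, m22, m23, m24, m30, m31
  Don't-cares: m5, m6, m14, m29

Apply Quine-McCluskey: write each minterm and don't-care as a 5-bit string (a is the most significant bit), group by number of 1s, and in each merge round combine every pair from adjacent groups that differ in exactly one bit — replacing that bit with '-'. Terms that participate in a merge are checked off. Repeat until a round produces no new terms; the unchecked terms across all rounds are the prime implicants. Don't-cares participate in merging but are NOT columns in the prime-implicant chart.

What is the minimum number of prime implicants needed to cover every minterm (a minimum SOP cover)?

size-2^0 implicants → 00100(✓)  00101(✓)  00110(✓)  01001(✓)  01100(✓)  01101(✓)  01110(✓)  10011(✓)  10100(✓)  10110(✓)  10111(✓)  11000  11101(✓)  11110(✓)  11111(✓)
size-2^1 implicants → -0100(✓)  -0110(✓)  -1101  -1110(✓)  0-100(✓)  0-101(✓)  0-110(✓)  001-0(✓)  0010-(✓)  01-01  011-0(✓)  0110-(✓)  1-110(✓)  1-111(✓)  10-11  101-0(✓)  1011-(✓)  111-1  1111-(✓)
size-2^2 implicants → --110  -01-0  0-1-0  0-10-  1-11-
Unchecked terms (primes): --110, -01-0, -1101, 0-1-0, 0-10-, 01-01, 1-11-, 10-11, 11000, 111-1
Minterm coverage:
  m4 ⊆ -01-0,0-1-0,0-10-
  m9 ⊆ 01-01 [E]
  m12 ⊆ 0-1-0,0-10-
  m13 ⊆ -1101,0-10-,01-01
  m19 ⊆ 10-11 [E]
  m20 ⊆ -01-0 [E]
  m22 ⊆ --110,-01-0,1-11-
  m23 ⊆ 1-11-,10-11
  m24 ⊆ 11000 [E]
  m30 ⊆ --110,1-11-
  m31 ⊆ 1-11-,111-1
E = {-01-0, 01-01, 10-11, 11000}
Petrick residual → 0-1-0, 1-11-
Cover = b'ce' + a'ce' + a'bd'e + acd + ab'de + abc'd'e'  |cover|=6

6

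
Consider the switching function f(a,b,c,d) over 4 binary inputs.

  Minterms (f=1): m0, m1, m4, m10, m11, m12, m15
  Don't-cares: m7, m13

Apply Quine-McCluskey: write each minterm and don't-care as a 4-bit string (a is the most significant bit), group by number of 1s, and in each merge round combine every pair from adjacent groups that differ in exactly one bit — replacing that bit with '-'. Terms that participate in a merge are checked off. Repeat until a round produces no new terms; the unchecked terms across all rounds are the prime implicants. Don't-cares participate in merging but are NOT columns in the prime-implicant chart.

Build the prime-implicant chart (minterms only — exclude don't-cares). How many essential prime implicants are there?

2

Round 0: 0000✓ 0001✓ 0100✓ 0111✓ 1010✓ 1011✓ 1100✓ 1101✓ 1111✓
Round 1: -100 -111 0-00 000- 1-11 101- 11-1 110-
PIs = {-100, -111, 0-00, 000-, 1-11, 101-, 11-1, 110-}
Coverage chart:
  m0: 0-00,000-
  m1: 000- ←essential
  m4: -100,0-00
  m10: 101- ←essential
  m11: 1-11,101-
  m12: -100,110-
  m15: -111,1-11,11-1
Essential: 000-, 101-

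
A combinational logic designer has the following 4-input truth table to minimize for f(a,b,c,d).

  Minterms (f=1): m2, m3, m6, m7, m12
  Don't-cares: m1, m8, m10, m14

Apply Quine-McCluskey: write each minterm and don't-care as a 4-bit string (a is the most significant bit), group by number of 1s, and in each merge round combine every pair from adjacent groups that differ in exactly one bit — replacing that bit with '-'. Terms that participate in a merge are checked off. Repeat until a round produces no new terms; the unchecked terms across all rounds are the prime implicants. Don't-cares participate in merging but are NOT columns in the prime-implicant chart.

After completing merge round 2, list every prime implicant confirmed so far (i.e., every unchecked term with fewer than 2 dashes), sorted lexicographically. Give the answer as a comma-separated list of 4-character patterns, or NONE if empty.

[col 0] 0001*, 0010*, 0011*, 0110*, 0111*, 1000*, 1010*, 1100*, 1110*
[col 1] -010*, -110*, 0-10*, 0-11*, 00-1, 001-*, 011-*, 1-00*, 1-10*, 10-0*, 11-0*
[col 2] --10, 0-1-, 1--0
Prime implicants: --10, 0-1-, 00-1, 1--0

00-1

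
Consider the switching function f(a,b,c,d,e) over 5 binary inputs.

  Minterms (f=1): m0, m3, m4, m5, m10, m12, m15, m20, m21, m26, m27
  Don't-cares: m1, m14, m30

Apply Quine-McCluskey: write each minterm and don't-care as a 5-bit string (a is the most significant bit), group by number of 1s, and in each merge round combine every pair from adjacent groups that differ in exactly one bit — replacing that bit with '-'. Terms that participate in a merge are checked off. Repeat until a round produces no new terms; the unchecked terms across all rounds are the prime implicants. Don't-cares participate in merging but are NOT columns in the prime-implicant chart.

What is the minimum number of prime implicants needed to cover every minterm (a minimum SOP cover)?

7

[col 0] 00000*, 00001*, 00011*, 00100*, 00101*, 01010*, 01100*, 01110*, 01111*, 10100*, 10101*, 11010*, 11011*, 11110*
[col 1] -0100*, -0101*, -1010*, -1110*, 0-100, 00-00*, 00-01*, 000-1, 0000-*, 0010-*, 01-10*, 011-0, 0111-, 1010-*, 11-10*, 1101-
[col 2] -010-, -1-10, 00-0-
Prime implicants: -010-, -1-10, 0-100, 00-0-, 000-1, 011-0, 0111-, 1101-
PI chart (minterm → PIs covering it):
  0 | 00-0-  (sole → essential)
  3 | 000-1  (sole → essential)
  4 | -010-,0-100,00-0-
  5 | -010-,00-0-
  10 | -1-10  (sole → essential)
  12 | 0-100,011-0
  15 | 0111-  (sole → essential)
  20 | -010-  (sole → essential)
  21 | -010-  (sole → essential)
  26 | -1-10,1101-
  27 | 1101-  (sole → essential)
Essential prime implicants: -010-, -1-10, 00-0-, 000-1, 0111-, 1101-
Petrick residual → 0-100
Minimum SOP uses 7 PIs: b'cd' + bde' + a'cd'e' + a'b'd' + a'b'c'e + a'bcd + abc'd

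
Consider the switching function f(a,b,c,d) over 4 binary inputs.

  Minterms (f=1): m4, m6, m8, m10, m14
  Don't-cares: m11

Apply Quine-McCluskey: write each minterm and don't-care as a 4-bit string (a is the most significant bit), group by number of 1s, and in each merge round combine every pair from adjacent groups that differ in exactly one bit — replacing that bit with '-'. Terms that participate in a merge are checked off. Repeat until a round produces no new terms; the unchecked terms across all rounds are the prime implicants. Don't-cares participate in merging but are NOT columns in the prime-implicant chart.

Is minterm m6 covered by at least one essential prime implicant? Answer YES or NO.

Round 0: 0100✓ 0110✓ 1000✓ 1010✓ 1011✓ 1110✓
Round 1: -110 01-0 1-10 10-0 101-
PIs = {-110, 01-0, 1-10, 10-0, 101-}
Coverage chart:
  m4: 01-0 ←essential
  m6: -110,01-0
  m8: 10-0 ←essential
  m10: 1-10,10-0,101-
  m14: -110,1-10
Essential: 01-0, 10-0

YES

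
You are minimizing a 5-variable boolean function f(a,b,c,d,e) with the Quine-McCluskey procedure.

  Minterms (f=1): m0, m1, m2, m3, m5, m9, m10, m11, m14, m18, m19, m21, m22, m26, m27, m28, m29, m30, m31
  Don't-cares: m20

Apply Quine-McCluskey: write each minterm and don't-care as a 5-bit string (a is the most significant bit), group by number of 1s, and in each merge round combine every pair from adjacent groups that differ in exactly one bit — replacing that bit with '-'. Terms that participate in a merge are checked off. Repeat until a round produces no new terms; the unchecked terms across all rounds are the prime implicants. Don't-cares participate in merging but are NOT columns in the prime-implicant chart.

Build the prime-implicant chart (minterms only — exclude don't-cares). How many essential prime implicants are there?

4

[col 0] 00000*, 00001*, 00010*, 00011*, 00101*, 01001*, 01010*, 01011*, 01110*, 10010*, 10011*, 10100*, 10101*, 10110*, 11010*, 11011*, 11100*, 11101*, 11110*, 11111*
[col 1] -0010*, -0011*, -0101, -1010*, -1011*, -1110*, 0-001*, 0-010*, 0-011*, 00-01, 000-0*, 000-1*, 0000-*, 0001-*, 01-10*, 010-1*, 0101-*, 1-010*, 1-011*, 1-100*, 1-101*, 1-110*, 10-10*, 1001-*, 101-0*, 1010-*, 11-10*, 11-11*, 1101-*, 111-0*, 111-1*, 1110-*, 1111-*
[col 2] --010*, --011*, -001-*, -1-10, -101-*, 0-0-1, 0-01-*, 000--, 1--10, 1-01-*, 1-1-0, 1-10-, 11-1-, 111--
[col 3] --01-
Prime implicants: --01-, -0101, -1-10, 0-0-1, 00-01, 000--, 1--10, 1-1-0, 1-10-, 11-1-, 111--
PI chart (minterm → PIs covering it):
  0 | 000--  (sole → essential)
  1 | 0-0-1,00-01,000--
  2 | --01-,000--
  3 | --01-,0-0-1,000--
  5 | -0101,00-01
  9 | 0-0-1  (sole → essential)
  10 | --01-,-1-10
  11 | --01-,0-0-1
  14 | -1-10  (sole → essential)
  18 | --01-,1--10
  19 | --01-  (sole → essential)
  21 | -0101,1-10-
  22 | 1--10,1-1-0
  26 | --01-,-1-10,1--10,11-1-
  27 | --01-,11-1-
  28 | 1-1-0,1-10-,111--
  29 | 1-10-,111--
  30 | -1-10,1--10,1-1-0,11-1-,111--
  31 | 11-1-,111--
Essential prime implicants: --01-, -1-10, 0-0-1, 000--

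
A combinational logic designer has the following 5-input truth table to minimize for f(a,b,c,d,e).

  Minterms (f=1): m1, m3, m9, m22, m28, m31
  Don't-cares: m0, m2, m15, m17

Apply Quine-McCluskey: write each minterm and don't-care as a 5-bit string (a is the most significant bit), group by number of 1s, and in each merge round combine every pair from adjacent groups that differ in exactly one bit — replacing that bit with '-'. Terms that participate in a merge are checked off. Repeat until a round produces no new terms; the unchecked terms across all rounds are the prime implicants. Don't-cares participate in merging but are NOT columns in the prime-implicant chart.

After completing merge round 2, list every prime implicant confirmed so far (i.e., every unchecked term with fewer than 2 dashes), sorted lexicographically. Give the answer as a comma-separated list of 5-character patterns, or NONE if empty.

[col 0] 00000*, 00001*, 00010*, 00011*, 01001*, 01111*, 10001*, 10110, 11100, 11111*
[col 1] -0001, -1111, 0-001, 000-0*, 000-1*, 0000-*, 0001-*
[col 2] 000--
Prime implicants: -0001, -1111, 0-001, 000--, 10110, 11100

-0001, -1111, 0-001, 10110, 11100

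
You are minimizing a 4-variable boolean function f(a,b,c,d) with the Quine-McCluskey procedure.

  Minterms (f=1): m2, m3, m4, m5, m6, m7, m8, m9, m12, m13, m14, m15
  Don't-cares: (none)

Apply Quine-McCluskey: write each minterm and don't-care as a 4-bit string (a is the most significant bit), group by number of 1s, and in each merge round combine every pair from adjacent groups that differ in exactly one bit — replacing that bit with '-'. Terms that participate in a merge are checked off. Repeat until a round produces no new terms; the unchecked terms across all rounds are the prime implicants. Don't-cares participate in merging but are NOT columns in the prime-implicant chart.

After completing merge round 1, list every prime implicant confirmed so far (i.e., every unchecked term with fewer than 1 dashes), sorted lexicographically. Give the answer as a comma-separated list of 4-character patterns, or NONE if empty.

NONE

size-2^0 implicants → 0010(✓)  0011(✓)  0100(✓)  0101(✓)  0110(✓)  0111(✓)  1000(✓)  1001(✓)  1100(✓)  1101(✓)  1110(✓)  1111(✓)
size-2^1 implicants → -100(✓)  -101(✓)  -110(✓)  -111(✓)  0-10(✓)  0-11(✓)  001-(✓)  01-0(✓)  01-1(✓)  010-(✓)  011-(✓)  1-00(✓)  1-01(✓)  100-(✓)  11-0(✓)  11-1(✓)  110-(✓)  111-(✓)
size-2^2 implicants → -1-0(✓)  -1-1(✓)  -10-(✓)  -11-(✓)  0-1-  01--(✓)  1-0-  11--(✓)
size-2^3 implicants → -1--
Unchecked terms (primes): -1--, 0-1-, 1-0-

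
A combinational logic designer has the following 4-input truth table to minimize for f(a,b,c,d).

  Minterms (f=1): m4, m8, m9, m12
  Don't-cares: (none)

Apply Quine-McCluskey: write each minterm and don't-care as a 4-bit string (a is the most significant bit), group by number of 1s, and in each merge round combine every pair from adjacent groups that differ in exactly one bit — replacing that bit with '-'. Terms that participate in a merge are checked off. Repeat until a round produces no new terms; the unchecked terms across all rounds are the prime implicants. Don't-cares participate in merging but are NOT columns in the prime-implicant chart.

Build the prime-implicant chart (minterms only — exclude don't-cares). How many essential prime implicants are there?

[col 0] 0100*, 1000*, 1001*, 1100*
[col 1] -100, 1-00, 100-
Prime implicants: -100, 1-00, 100-
PI chart (minterm → PIs covering it):
  4 | -100  (sole → essential)
  8 | 1-00,100-
  9 | 100-  (sole → essential)
  12 | -100,1-00
Essential prime implicants: -100, 100-

2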